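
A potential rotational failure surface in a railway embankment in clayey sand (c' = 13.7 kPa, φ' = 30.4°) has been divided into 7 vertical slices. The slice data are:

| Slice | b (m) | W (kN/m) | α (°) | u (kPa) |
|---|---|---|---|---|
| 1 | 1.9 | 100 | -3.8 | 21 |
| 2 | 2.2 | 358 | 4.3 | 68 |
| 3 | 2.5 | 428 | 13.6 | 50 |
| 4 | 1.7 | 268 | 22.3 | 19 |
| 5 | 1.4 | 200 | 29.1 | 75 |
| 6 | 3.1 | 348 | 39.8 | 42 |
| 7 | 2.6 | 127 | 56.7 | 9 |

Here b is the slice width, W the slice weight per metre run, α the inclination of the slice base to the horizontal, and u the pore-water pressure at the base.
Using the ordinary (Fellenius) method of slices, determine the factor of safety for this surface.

Ordinary method of slices: FS = Σ[c'·Δl_i + (W_i cosα_i − u_i·Δl_i)·tanφ'] / Σ W_i sinα_i, with Δl_i = b_i / cosα_i.
Slice 1: Δl = 1.9/cos(-3.8°) = 1.904 m; N'_1 = 100·cos(-3.8°) − 21·1.904 = 59.8; c'Δl = 26.09; W sinα = -6.6
Slice 2: Δl = 2.2/cos4.3° = 2.206 m; N'_2 = 358·cos4.3° − 68·2.206 = 207.0; c'Δl = 30.23; W sinα = 26.8
Slice 3: Δl = 2.5/cos13.6° = 2.572 m; N'_3 = 428·cos13.6° − 50·2.572 = 287.4; c'Δl = 35.24; W sinα = 100.6
Slice 4: Δl = 1.7/cos22.3° = 1.837 m; N'_4 = 268·cos22.3° − 19·1.837 = 213.0; c'Δl = 25.17; W sinα = 101.7
Slice 5: Δl = 1.4/cos29.1° = 1.602 m; N'_5 = 200·cos29.1° − 75·1.602 = 54.6; c'Δl = 21.95; W sinα = 97.3
Slice 6: Δl = 3.1/cos39.8° = 4.035 m; N'_6 = 348·cos39.8° − 42·4.035 = 97.9; c'Δl = 55.28; W sinα = 222.8
Slice 7: Δl = 2.6/cos56.7° = 4.736 m; N'_7 = 127·cos56.7° − 9·4.736 = 27.1; c'Δl = 64.88; W sinα = 106.1
Σc'Δl = 258.8 kN/m; ΣN' = 946.8 kN/m; ΣW sinα = 648.7 kN/m
Resisting = 258.8 + 946.8·tan30.4° = 258.8 + 555.5 = 814.3 kN/m
FS = 814.3 / 648.7 = 1.255

FS = 1.26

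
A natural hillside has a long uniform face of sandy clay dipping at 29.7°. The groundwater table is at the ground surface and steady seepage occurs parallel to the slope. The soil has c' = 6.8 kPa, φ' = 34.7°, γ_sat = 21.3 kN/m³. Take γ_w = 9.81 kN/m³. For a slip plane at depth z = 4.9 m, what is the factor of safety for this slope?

FS = 0.81

With seepage parallel to the slope and the water table at the surface, the effective normal stress on the slip plane uses the buoyant unit weight γ' = γ_sat − γ_w while the driving shear stress uses γ_sat:
FS = [c' + γ' z cos²β tanφ'] / [γ_sat z sinβ cosβ]
γ' = 21.3 − 9.81 = 11.49 kN/m³
Numerator = 6.8 + 11.49·4.9·cos²29.7°·tan34.7° = 6.8 + 11.49·4.9·0.7545·0.6924 = 36.215 kPa
Denominator = 21.3·4.9·sin29.7°·cos29.7° = 21.3·4.9·0.4955·0.8686 = 44.918 kPa
FS = 36.215 / 44.918 = 0.806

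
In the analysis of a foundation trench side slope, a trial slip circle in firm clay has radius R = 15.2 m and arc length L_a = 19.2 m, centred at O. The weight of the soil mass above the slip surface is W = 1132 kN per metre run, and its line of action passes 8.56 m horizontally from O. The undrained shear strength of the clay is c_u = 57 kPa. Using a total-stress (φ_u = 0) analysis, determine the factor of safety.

Taking moments about the centre O, the resisting moment is provided by the undrained shear strength acting along the arc:
M_R = c_u·L_a·R = 57·19.20·15.2 = 16634.9 kN·m/m
M_D = W·d = 1132·8.56 = 9689.9 kN·m/m
FS = M_R / M_D = 16634.9 / 9689.9 = 1.717

FS = 1.72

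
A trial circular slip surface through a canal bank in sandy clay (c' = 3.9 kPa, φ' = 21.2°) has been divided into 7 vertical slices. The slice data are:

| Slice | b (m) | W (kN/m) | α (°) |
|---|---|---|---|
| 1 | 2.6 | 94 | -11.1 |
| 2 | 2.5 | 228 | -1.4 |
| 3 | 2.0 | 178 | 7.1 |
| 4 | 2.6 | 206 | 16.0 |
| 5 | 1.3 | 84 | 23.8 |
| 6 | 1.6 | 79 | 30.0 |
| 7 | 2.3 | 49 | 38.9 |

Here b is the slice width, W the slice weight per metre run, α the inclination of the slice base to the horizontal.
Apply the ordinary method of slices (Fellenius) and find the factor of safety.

Ordinary method of slices: FS = Σ[c'·Δl_i + (W_i cosα_i)·tanφ'] / Σ W_i sinα_i, with Δl_i = b_i / cosα_i.
Slice 1: Δl = 2.6/cos(-11.1°) = 2.650 m; N'_1 = 94·cos(-11.1°) = 92.2; c'Δl = 10.33; W sinα = -18.1
Slice 2: Δl = 2.5/cos(-1.4°) = 2.501 m; N'_2 = 228·cos(-1.4°) = 227.9; c'Δl = 9.75; W sinα = -5.6
Slice 3: Δl = 2.0/cos7.1° = 2.015 m; N'_3 = 178·cos7.1° = 176.6; c'Δl = 7.86; W sinα = 22.0
Slice 4: Δl = 2.6/cos16.0° = 2.705 m; N'_4 = 206·cos16.0° = 198.0; c'Δl = 10.55; W sinα = 56.8
Slice 5: Δl = 1.3/cos23.8° = 1.421 m; N'_5 = 84·cos23.8° = 76.9; c'Δl = 5.54; W sinα = 33.9
Slice 6: Δl = 1.6/cos30.0° = 1.848 m; N'_6 = 79·cos30.0° = 68.4; c'Δl = 7.21; W sinα = 39.5
Slice 7: Δl = 2.3/cos38.9° = 2.955 m; N'_7 = 49·cos38.9° = 38.1; c'Δl = 11.53; W sinα = 30.8
Σc'Δl = 62.8 kN/m; ΣN' = 878.2 kN/m; ΣW sinα = 159.3 kN/m
Resisting = 62.8 + 878.2·tan21.2° = 62.8 + 340.6 = 403.4 kN/m
FS = 403.4 / 159.3 = 2.533

FS = 2.53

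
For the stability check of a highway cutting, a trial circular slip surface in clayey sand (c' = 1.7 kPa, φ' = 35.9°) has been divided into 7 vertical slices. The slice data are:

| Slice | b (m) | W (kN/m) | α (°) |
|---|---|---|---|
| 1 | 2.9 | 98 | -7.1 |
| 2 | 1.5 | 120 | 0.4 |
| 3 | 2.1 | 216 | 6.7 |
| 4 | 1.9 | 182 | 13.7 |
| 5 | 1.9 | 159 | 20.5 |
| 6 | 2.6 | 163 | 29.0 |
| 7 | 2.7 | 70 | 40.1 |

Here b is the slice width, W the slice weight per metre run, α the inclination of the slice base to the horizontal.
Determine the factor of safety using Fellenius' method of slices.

Ordinary method of slices: FS = Σ[c'·Δl_i + (W_i cosα_i)·tanφ'] / Σ W_i sinα_i, with Δl_i = b_i / cosα_i.
Slice 1: Δl = 2.9/cos(-7.1°) = 2.922 m; N'_1 = 98·cos(-7.1°) = 97.2; c'Δl = 4.97; W sinα = -12.1
Slice 2: Δl = 1.5/cos0.4° = 1.500 m; N'_2 = 120·cos0.4° = 120.0; c'Δl = 2.55; W sinα = 0.8
Slice 3: Δl = 2.1/cos6.7° = 2.114 m; N'_3 = 216·cos6.7° = 214.5; c'Δl = 3.59; W sinα = 25.2
Slice 4: Δl = 1.9/cos13.7° = 1.956 m; N'_4 = 182·cos13.7° = 176.8; c'Δl = 3.32; W sinα = 43.1
Slice 5: Δl = 1.9/cos20.5° = 2.028 m; N'_5 = 159·cos20.5° = 148.9; c'Δl = 3.45; W sinα = 55.7
Slice 6: Δl = 2.6/cos29.0° = 2.973 m; N'_6 = 163·cos29.0° = 142.6; c'Δl = 5.05; W sinα = 79.0
Slice 7: Δl = 2.7/cos40.1° = 3.530 m; N'_7 = 70·cos40.1° = 53.5; c'Δl = 6.00; W sinα = 45.1
Σc'Δl = 28.9 kN/m; ΣN' = 953.6 kN/m; ΣW sinα = 236.8 kN/m
Resisting = 28.9 + 953.6·tan35.9° = 28.9 + 690.3 = 719.3 kN/m
FS = 719.3 / 236.8 = 3.037

FS = 3.04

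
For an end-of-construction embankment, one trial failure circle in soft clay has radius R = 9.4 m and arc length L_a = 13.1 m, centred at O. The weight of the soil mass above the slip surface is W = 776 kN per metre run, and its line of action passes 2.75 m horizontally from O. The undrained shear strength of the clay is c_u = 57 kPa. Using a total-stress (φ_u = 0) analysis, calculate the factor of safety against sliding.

Taking moments about the centre O, the resisting moment is provided by the undrained shear strength acting along the arc:
M_R = c_u·L_a·R = 57·13.10·9.4 = 7019.0 kN·m/m
M_D = W·d = 776·2.75 = 2134.0 kN·m/m
FS = M_R / M_D = 7019.0 / 2134.0 = 3.289

FS = 3.29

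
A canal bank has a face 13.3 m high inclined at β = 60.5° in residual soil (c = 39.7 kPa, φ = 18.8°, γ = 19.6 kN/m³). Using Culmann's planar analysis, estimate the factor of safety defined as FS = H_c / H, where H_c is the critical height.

H_c = (4c/γ) · sinβ cosφ / [1 − cos(β − φ)]
    = (4·39.7/19.6) · sin60.5°·cos18.8° / [1 − cos41.7°]
    = 8.102 · 0.8239 / 0.2534 = 26.35 m
FS = H_c / H = 26.35 / 13.3 = 1.981

FS = 1.98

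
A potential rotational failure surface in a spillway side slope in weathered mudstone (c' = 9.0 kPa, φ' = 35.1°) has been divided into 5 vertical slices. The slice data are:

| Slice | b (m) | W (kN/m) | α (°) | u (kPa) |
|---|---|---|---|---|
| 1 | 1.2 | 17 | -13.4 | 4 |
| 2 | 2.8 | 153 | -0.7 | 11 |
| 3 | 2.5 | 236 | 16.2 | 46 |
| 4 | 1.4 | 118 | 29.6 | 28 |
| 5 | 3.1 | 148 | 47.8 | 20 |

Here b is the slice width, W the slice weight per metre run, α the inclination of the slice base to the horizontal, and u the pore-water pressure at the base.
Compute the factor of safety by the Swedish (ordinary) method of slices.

Ordinary method of slices: FS = Σ[c'·Δl_i + (W_i cosα_i − u_i·Δl_i)·tanφ'] / Σ W_i sinα_i, with Δl_i = b_i / cosα_i.
Slice 1: Δl = 1.2/cos(-13.4°) = 1.234 m; N'_1 = 17·cos(-13.4°) − 4·1.234 = 11.6; c'Δl = 11.10; W sinα = -3.9
Slice 2: Δl = 2.8/cos(-0.7°) = 2.800 m; N'_2 = 153·cos(-0.7°) − 11·2.800 = 122.2; c'Δl = 25.20; W sinα = -1.9
Slice 3: Δl = 2.5/cos16.2° = 2.603 m; N'_3 = 236·cos16.2° − 46·2.603 = 106.9; c'Δl = 23.43; W sinα = 65.8
Slice 4: Δl = 1.4/cos29.6° = 1.610 m; N'_4 = 118·cos29.6° − 28·1.610 = 57.5; c'Δl = 14.49; W sinα = 58.3
Slice 5: Δl = 3.1/cos47.8° = 4.615 m; N'_5 = 148·cos47.8° − 20·4.615 = 7.1; c'Δl = 41.54; W sinα = 109.6
Σc'Δl = 115.8 kN/m; ΣN' = 305.3 kN/m; ΣW sinα = 228.0 kN/m
Resisting = 115.8 + 305.3·tan35.1° = 115.8 + 214.6 = 330.3 kN/m
FS = 330.3 / 228.0 = 1.449

FS = 1.45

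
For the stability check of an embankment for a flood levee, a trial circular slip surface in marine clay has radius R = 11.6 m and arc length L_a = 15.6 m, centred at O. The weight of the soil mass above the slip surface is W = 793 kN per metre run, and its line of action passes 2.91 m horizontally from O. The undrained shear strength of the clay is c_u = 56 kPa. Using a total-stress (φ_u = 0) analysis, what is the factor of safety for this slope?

FS = 4.39

Taking moments about the centre O, the resisting moment is provided by the undrained shear strength acting along the arc:
M_R = c_u·L_a·R = 56·15.60·11.6 = 10133.8 kN·m/m
M_D = W·d = 793·2.91 = 2307.6 kN·m/m
FS = M_R / M_D = 10133.8 / 2307.6 = 4.391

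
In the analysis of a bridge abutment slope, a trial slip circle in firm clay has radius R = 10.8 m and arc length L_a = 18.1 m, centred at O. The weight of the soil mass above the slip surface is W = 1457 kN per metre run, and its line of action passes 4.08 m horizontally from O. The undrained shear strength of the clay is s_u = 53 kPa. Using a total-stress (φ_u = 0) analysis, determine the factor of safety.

FS = 1.74

Taking moments about the centre O, the resisting moment is provided by the undrained shear strength acting along the arc:
M_R = s_u·L_a·R = 53·18.10·10.8 = 10360.4 kN·m/m
M_D = W·d = 1457·4.08 = 5944.6 kN·m/m
FS = M_R / M_D = 10360.4 / 5944.6 = 1.743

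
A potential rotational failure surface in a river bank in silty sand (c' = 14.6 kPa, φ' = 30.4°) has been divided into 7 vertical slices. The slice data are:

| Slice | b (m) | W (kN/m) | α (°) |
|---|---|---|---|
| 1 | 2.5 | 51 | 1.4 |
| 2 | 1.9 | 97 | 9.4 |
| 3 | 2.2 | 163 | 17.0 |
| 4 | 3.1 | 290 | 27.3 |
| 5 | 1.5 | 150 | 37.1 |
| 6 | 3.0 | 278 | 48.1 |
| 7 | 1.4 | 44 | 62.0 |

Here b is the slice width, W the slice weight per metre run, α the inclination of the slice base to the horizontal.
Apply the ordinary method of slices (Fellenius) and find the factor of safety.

Ordinary method of slices: FS = Σ[c'·Δl_i + (W_i cosα_i)·tanφ'] / Σ W_i sinα_i, with Δl_i = b_i / cosα_i.
Slice 1: Δl = 2.5/cos1.4° = 2.501 m; N'_1 = 51·cos1.4° = 51.0; c'Δl = 36.51; W sinα = 1.2
Slice 2: Δl = 1.9/cos9.4° = 1.926 m; N'_2 = 97·cos9.4° = 95.7; c'Δl = 28.12; W sinα = 15.8
Slice 3: Δl = 2.2/cos17.0° = 2.301 m; N'_3 = 163·cos17.0° = 155.9; c'Δl = 33.59; W sinα = 47.7
Slice 4: Δl = 3.1/cos27.3° = 3.489 m; N'_4 = 290·cos27.3° = 257.7; c'Δl = 50.93; W sinα = 133.0
Slice 5: Δl = 1.5/cos37.1° = 1.881 m; N'_5 = 150·cos37.1° = 119.6; c'Δl = 27.46; W sinα = 90.5
Slice 6: Δl = 3.0/cos48.1° = 4.492 m; N'_6 = 278·cos48.1° = 185.7; c'Δl = 65.59; W sinα = 206.9
Slice 7: Δl = 1.4/cos62.0° = 2.982 m; N'_7 = 44·cos62.0° = 20.7; c'Δl = 43.54; W sinα = 38.8
Σc'Δl = 285.7 kN/m; ΣN' = 886.2 kN/m; ΣW sinα = 534.0 kN/m
Resisting = 285.7 + 886.2·tan30.4° = 285.7 + 519.9 = 805.7 kN/m
FS = 805.7 / 534.0 = 1.509

FS = 1.51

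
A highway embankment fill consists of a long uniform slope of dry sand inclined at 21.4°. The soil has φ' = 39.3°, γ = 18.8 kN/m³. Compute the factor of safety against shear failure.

For a dry cohesionless infinite slope the factor of safety is FS = tanφ' / tanβ.
FS = tan39.3° / tan21.4° = 0.8185 / 0.3919 = 2.089

FS = 2.09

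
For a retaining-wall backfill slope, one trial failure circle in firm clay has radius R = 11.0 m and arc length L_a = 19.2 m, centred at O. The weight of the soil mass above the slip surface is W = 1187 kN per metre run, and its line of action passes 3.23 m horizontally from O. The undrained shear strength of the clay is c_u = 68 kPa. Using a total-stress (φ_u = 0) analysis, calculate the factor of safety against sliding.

FS = 3.75

Taking moments about the centre O, the resisting moment is provided by the undrained shear strength acting along the arc:
M_R = c_u·L_a·R = 68·19.20·11.0 = 14361.6 kN·m/m
M_D = W·d = 1187·3.23 = 3834.0 kN·m/m
FS = M_R / M_D = 14361.6 / 3834.0 = 3.746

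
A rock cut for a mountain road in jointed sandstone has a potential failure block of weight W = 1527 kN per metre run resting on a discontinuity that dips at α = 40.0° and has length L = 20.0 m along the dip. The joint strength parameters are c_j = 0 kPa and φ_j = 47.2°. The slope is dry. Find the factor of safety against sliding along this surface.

FS = 1.29

Resolving the block weight along and normal to the plane and applying the Mohr–Coulomb strength on the joint:
N' = W cosα = 1527·cos40.0° = 1169.7 kN/m
Driving force T = W sinα = 1527·sin40.0° = 981.5 kN/m
Resisting force R = c_j·L + N'·tanφ_j = 0·20.0 + 1169.7·tan47.2° = 0.0 + 1263.2 = 1263.2 kN/m
FS = R / T = 1263.2 / 981.5 = 1.287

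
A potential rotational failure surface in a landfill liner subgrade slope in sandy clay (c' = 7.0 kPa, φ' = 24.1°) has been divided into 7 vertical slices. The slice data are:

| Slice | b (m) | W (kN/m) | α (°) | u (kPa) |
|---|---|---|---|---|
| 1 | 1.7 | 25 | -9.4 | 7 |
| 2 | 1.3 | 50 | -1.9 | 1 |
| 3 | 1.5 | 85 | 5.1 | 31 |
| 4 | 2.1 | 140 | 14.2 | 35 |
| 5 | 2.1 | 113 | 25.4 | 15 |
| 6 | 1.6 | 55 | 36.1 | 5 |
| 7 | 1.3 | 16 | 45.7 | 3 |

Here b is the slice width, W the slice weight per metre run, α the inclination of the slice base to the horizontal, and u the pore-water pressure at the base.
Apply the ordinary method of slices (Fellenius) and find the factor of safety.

FS = 1.63

Ordinary method of slices: FS = Σ[c'·Δl_i + (W_i cosα_i − u_i·Δl_i)·tanφ'] / Σ W_i sinα_i, with Δl_i = b_i / cosα_i.
Slice 1: Δl = 1.7/cos(-9.4°) = 1.723 m; N'_1 = 25·cos(-9.4°) − 7·1.723 = 12.6; c'Δl = 12.06; W sinα = -4.1
Slice 2: Δl = 1.3/cos(-1.9°) = 1.301 m; N'_2 = 50·cos(-1.9°) − 1·1.301 = 48.7; c'Δl = 9.11; W sinα = -1.7
Slice 3: Δl = 1.5/cos5.1° = 1.506 m; N'_3 = 85·cos5.1° − 31·1.506 = 38.0; c'Δl = 10.54; W sinα = 7.6
Slice 4: Δl = 2.1/cos14.2° = 2.166 m; N'_4 = 140·cos14.2° − 35·2.166 = 59.9; c'Δl = 15.16; W sinα = 34.3
Slice 5: Δl = 2.1/cos25.4° = 2.325 m; N'_5 = 113·cos25.4° − 15·2.325 = 67.2; c'Δl = 16.27; W sinα = 48.5
Slice 6: Δl = 1.6/cos36.1° = 1.980 m; N'_6 = 55·cos36.1° − 5·1.980 = 34.5; c'Δl = 13.86; W sinα = 32.4
Slice 7: Δl = 1.3/cos45.7° = 1.861 m; N'_7 = 16·cos45.7° − 3·1.861 = 5.6; c'Δl = 13.03; W sinα = 11.5
Σc'Δl = 90.0 kN/m; ΣN' = 266.5 kN/m; ΣW sinα = 128.5 kN/m
Resisting = 90.0 + 266.5·tan24.1° = 90.0 + 119.2 = 209.2 kN/m
FS = 209.2 / 128.5 = 1.629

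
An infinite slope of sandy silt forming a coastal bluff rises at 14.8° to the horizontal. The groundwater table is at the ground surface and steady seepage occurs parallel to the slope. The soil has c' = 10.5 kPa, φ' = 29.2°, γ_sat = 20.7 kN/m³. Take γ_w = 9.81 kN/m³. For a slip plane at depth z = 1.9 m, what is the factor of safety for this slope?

FS = 2.19

With seepage parallel to the slope and the water table at the surface, the effective normal stress on the slip plane uses the buoyant unit weight γ' = γ_sat − γ_w while the driving shear stress uses γ_sat:
FS = [c' + γ' z cos²β tanφ'] / [γ_sat z sinβ cosβ]
γ' = 20.7 − 9.81 = 10.89 kN/m³
Numerator = 10.5 + 10.89·1.9·cos²14.8°·tan29.2° = 10.5 + 10.89·1.9·0.9347·0.5589 = 21.309 kPa
Denominator = 20.7·1.9·sin14.8°·cos14.8° = 20.7·1.9·0.2554·0.9668 = 9.713 kPa
FS = 21.309 / 9.713 = 2.194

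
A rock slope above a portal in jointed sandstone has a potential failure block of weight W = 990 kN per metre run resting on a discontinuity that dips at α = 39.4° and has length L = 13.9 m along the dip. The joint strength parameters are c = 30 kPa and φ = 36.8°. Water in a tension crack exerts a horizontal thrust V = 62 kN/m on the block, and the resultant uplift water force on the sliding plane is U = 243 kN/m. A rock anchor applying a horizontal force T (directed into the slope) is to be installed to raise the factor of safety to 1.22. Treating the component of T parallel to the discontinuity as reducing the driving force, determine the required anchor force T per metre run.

Resolving forces along and normal to the sliding plane, with the horizontal anchor force T adding T·sinα to the effective normal force and T·cosα acting up the plane against the driving force:
FS = [cL + (W cosα − U − V sinα + T sinα) tanφ] / [W sinα + V cosα − T cosα]
Without the anchor: N' = 482.7 kN/m, driving T_d = 676.3 kN/m, resisting R = 30·13.9 + 482.7·tan36.8° = 778.1 kN/m, FS = 1.15.
Setting FS = 1.22 and solving for T:
1.22·(676.3 − T cos39.4°) = 778.1 + T sin39.4°·tan36.8°
T·(sin39.4°·tan36.8° + 1.22·cos39.4°) = 1.22·676.3 − 778.1
T·(0.6347·0.7481 + 1.22·0.7727) = 825.1 − 778.1 = 47.0
T·1.4176 = 47.0
T = 33.2 kN/m

T = 33 kN/m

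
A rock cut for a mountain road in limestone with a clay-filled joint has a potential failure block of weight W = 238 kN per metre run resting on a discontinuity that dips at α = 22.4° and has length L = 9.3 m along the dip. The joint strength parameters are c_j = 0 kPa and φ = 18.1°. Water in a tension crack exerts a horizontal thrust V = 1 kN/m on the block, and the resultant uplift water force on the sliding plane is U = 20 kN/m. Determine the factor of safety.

FS = 0.71

Resolving the block weight along and normal to the plane and applying the Mohr–Coulomb strength on the joint:
N' = W cosα − U − V sinα = 238·cos22.4° − 20 − 1·sin22.4° = 199.7 kN/m
Driving force T = W sinα + V cosα = 238·sin22.4° + 1·cos22.4° = 91.6 kN/m
Resisting force R = c_j·L + N'·tanφ = 0·9.3 + 199.7·tan18.1° = 0.0 + 65.3 = 65.3 kN/m
FS = R / T = 65.3 / 91.6 = 0.712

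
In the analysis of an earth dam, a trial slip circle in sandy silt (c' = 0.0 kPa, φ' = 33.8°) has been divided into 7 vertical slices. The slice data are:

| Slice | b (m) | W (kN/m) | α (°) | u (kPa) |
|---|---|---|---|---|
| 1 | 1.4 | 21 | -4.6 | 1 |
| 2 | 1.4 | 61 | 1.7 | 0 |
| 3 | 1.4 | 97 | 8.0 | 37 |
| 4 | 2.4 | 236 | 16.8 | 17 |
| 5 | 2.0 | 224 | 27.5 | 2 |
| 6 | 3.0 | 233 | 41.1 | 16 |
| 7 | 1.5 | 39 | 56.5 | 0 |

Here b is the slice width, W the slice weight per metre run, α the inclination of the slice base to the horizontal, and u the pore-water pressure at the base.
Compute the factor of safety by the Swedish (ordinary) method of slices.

FS = 1.15

Ordinary method of slices: FS = Σ[c'·Δl_i + (W_i cosα_i − u_i·Δl_i)·tanφ'] / Σ W_i sinα_i, with Δl_i = b_i / cosα_i.
Slice 1: Δl = 1.4/cos(-4.6°) = 1.405 m; N'_1 = 21·cos(-4.6°) − 1·1.405 = 19.5; c'Δl = 0.00; W sinα = -1.7
Slice 2: Δl = 1.4/cos1.7° = 1.401 m; N'_2 = 61·cos1.7° − 0·1.401 = 61.0; c'Δl = 0.00; W sinα = 1.8
Slice 3: Δl = 1.4/cos8.0° = 1.414 m; N'_3 = 97·cos8.0° − 37·1.414 = 43.7; c'Δl = 0.00; W sinα = 13.5
Slice 4: Δl = 2.4/cos16.8° = 2.507 m; N'_4 = 236·cos16.8° − 17·2.507 = 183.3; c'Δl = 0.00; W sinα = 68.2
Slice 5: Δl = 2.0/cos27.5° = 2.255 m; N'_5 = 224·cos27.5° − 2·2.255 = 194.2; c'Δl = 0.00; W sinα = 103.4
Slice 6: Δl = 3.0/cos41.1° = 3.981 m; N'_6 = 233·cos41.1° − 16·3.981 = 111.9; c'Δl = 0.00; W sinα = 153.2
Slice 7: Δl = 1.5/cos56.5° = 2.718 m; N'_7 = 39·cos56.5° − 0·2.718 = 21.5; c'Δl = 0.00; W sinα = 32.5
Σc'Δl = 0.0 kN/m; ΣN' = 635.1 kN/m; ΣW sinα = 371.0 kN/m
Resisting = 0.0 + 635.1·tan33.8° = 0.0 + 425.2 = 425.2 kN/m
FS = 425.2 / 371.0 = 1.146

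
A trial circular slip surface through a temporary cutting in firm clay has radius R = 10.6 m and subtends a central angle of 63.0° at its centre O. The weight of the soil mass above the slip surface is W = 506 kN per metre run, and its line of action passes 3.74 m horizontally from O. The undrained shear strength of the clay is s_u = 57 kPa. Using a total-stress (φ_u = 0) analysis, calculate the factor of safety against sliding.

FS = 3.72

Taking moments about the centre O, the resisting moment is provided by the undrained shear strength acting along the arc:
Arc length L_a = R·θ = 10.6·(63.0°·π/180) = 10.6·1.0996 = 11.66 m
M_R = s_u·L_a·R = 57·11.66·10.6 = 7042.1 kN·m/m
M_D = W·d = 506·3.74 = 1892.4 kN·m/m
FS = M_R / M_D = 7042.1 / 1892.4 = 3.721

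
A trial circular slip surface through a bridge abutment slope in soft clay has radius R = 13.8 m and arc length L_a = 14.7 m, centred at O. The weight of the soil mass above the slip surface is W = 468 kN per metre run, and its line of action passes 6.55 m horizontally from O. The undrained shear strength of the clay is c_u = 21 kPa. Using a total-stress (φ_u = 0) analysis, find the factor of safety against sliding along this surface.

FS = 1.39

Taking moments about the centre O, the resisting moment is provided by the undrained shear strength acting along the arc:
M_R = c_u·L_a·R = 21·14.70·13.8 = 4260.1 kN·m/m
M_D = W·d = 468·6.55 = 3065.4 kN·m/m
FS = M_R / M_D = 4260.1 / 3065.4 = 1.390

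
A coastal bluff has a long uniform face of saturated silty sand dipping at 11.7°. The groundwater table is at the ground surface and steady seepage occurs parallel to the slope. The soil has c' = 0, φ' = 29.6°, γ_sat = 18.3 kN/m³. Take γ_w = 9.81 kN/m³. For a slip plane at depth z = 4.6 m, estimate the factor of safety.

With seepage parallel to the slope and the water table at the surface, the effective normal stress on the slip plane uses the buoyant unit weight γ' = γ_sat − γ_w while the driving shear stress uses γ_sat:
FS = [c' + γ' z cos²β tanφ'] / [γ_sat z sinβ cosβ]
(For c' = 0 this reduces to FS = (γ'/γ_sat)·tanφ'/tanβ.)
γ' = 18.3 − 9.81 = 8.49 kN/m³
Numerator = 0.0 + 8.49·4.6·cos²11.7°·tan29.6° = 0.0 + 8.49·4.6·0.9589·0.5681 = 21.273 kPa
Denominator = 18.3·4.6·sin11.7°·cos11.7° = 18.3·4.6·0.2028·0.9792 = 16.716 kPa
FS = 21.273 / 16.716 = 1.273

FS = 1.27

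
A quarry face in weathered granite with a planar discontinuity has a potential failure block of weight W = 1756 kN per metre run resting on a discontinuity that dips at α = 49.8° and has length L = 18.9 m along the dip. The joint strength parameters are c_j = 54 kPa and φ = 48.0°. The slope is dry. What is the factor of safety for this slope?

Resolving the block weight along and normal to the plane and applying the Mohr–Coulomb strength on the joint:
N' = W cosα = 1756·cos49.8° = 1133.4 kN/m
Driving force T = W sinα = 1756·sin49.8° = 1341.2 kN/m
Resisting force R = c_j·L + N'·tanφ = 54·18.9 + 1133.4·tan48.0° = 1020.6 + 1258.8 = 2279.4 kN/m
FS = R / T = 2279.4 / 1341.2 = 1.699

FS = 1.70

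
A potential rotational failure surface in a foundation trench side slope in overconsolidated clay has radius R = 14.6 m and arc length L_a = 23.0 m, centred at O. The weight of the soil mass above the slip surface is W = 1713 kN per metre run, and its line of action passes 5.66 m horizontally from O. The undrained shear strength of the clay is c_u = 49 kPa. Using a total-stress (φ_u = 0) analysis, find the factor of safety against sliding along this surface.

Taking moments about the centre O, the resisting moment is provided by the undrained shear strength acting along the arc:
M_R = c_u·L_a·R = 49·23.00·14.6 = 16454.2 kN·m/m
M_D = W·d = 1713·5.66 = 9695.6 kN·m/m
FS = M_R / M_D = 16454.2 / 9695.6 = 1.697

FS = 1.70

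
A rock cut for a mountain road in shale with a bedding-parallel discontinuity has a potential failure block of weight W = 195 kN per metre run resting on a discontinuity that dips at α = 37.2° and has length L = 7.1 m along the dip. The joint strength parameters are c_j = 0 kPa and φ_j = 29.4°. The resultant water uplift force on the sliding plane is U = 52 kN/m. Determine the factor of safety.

FS = 0.49

Resolving the block weight along and normal to the plane and applying the Mohr–Coulomb strength on the joint:
N' = W cosα − U = 195·cos37.2° − 52 = 103.3 kN/m
Driving force T = W sinα = 195·sin37.2° = 117.9 kN/m
Resisting force R = c_j·L + N'·tanφ_j = 0·7.1 + 103.3·tan29.4° = 0.0 + 58.2 = 58.2 kN/m
FS = R / T = 58.2 / 117.9 = 0.494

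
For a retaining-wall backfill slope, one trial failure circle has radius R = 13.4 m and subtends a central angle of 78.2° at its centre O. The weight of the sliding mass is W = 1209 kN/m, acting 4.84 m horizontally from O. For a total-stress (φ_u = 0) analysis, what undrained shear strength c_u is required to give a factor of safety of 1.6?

FS = c_u·L_a·R / (W·d), so c_u = FS·W·d / (L_a·R).
Arc length L_a = R·θ = 13.4·(78.2°·π/180) = 13.4·1.3648 = 18.29 m
c_u = 1.6·1209·4.84 / (18.29·13.4) = 9362.5 / 245.07 = 38.20 kPa

c_u = 38.2 kPa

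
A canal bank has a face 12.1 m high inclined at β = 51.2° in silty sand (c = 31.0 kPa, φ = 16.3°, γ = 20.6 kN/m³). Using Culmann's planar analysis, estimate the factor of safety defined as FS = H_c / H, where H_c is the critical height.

FS = 2.07

H_c = (4c/γ) · sinβ cosφ / [1 − cos(β − φ)]
    = (4·31.0/20.6) · sin51.2°·cos16.3° / [1 − cos34.9°]
    = 6.019 · 0.7480 / 0.1798 = 25.04 m
FS = H_c / H = 25.04 / 12.1 = 2.069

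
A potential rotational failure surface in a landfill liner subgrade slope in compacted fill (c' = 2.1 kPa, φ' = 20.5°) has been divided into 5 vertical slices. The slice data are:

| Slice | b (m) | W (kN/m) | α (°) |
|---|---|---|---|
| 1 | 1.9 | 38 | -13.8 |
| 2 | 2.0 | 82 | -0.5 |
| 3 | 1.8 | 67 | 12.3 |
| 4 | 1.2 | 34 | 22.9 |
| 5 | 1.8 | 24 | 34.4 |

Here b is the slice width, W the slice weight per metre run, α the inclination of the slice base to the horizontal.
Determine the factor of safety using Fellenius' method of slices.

Ordinary method of slices: FS = Σ[c'·Δl_i + (W_i cosα_i)·tanφ'] / Σ W_i sinα_i, with Δl_i = b_i / cosα_i.
Slice 1: Δl = 1.9/cos(-13.8°) = 1.956 m; N'_1 = 38·cos(-13.8°) = 36.9; c'Δl = 4.11; W sinα = -9.1
Slice 2: Δl = 2.0/cos(-0.5°) = 2.000 m; N'_2 = 82·cos(-0.5°) = 82.0; c'Δl = 4.20; W sinα = -0.7
Slice 3: Δl = 1.8/cos12.3° = 1.842 m; N'_3 = 67·cos12.3° = 65.5; c'Δl = 3.87; W sinα = 14.3
Slice 4: Δl = 1.2/cos22.9° = 1.303 m; N'_4 = 34·cos22.9° = 31.3; c'Δl = 2.74; W sinα = 13.2
Slice 5: Δl = 1.8/cos34.4° = 2.182 m; N'_5 = 24·cos34.4° = 19.8; c'Δl = 4.58; W sinα = 13.6
Σc'Δl = 19.5 kN/m; ΣN' = 235.5 kN/m; ΣW sinα = 31.3 kN/m
Resisting = 19.5 + 235.5·tan20.5° = 19.5 + 88.0 = 107.5 kN/m
FS = 107.5 / 31.3 = 3.438

FS = 3.44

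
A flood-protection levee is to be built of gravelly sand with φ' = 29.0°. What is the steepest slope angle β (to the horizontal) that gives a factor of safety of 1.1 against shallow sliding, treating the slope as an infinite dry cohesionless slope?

For an infinite dry cohesionless slope FS = tanφ'/tanβ, so tanβ = tanφ' / FS.
tanβ = tan29.0° / 1.1 = 0.5543 / 1.1 = 0.5039
β = arctan(0.5039) = 26.74°

β = 26.7°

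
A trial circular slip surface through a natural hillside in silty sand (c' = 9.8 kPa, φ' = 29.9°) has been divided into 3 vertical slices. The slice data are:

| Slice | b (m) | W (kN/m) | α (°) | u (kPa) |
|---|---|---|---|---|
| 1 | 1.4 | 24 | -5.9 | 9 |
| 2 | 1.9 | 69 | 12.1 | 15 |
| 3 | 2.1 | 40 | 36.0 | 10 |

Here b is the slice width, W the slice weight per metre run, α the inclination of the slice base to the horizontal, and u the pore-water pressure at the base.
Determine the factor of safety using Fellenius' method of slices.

FS = 2.55

Ordinary method of slices: FS = Σ[c'·Δl_i + (W_i cosα_i − u_i·Δl_i)·tanφ'] / Σ W_i sinα_i, with Δl_i = b_i / cosα_i.
Slice 1: Δl = 1.4/cos(-5.9°) = 1.407 m; N'_1 = 24·cos(-5.9°) − 9·1.407 = 11.2; c'Δl = 13.79; W sinα = -2.5
Slice 2: Δl = 1.9/cos12.1° = 1.943 m; N'_2 = 69·cos12.1° − 15·1.943 = 38.3; c'Δl = 19.04; W sinα = 14.5
Slice 3: Δl = 2.1/cos36.0° = 2.596 m; N'_3 = 40·cos36.0° − 10·2.596 = 6.4; c'Δl = 25.44; W sinα = 23.5
Σc'Δl = 58.3 kN/m; ΣN' = 55.9 kN/m; ΣW sinα = 35.5 kN/m
Resisting = 58.3 + 55.9·tan29.9° = 58.3 + 32.2 = 90.4 kN/m
FS = 90.4 / 35.5 = 2.547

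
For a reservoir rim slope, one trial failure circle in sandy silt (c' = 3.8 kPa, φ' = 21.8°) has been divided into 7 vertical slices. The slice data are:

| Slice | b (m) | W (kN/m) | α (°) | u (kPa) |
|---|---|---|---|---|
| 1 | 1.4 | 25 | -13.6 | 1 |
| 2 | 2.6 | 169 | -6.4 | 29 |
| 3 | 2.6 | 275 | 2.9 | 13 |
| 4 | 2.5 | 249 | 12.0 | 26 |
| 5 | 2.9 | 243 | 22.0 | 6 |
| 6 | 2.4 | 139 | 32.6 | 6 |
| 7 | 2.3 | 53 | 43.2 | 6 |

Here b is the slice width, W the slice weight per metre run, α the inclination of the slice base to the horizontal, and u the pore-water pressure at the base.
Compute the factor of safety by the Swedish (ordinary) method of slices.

Ordinary method of slices: FS = Σ[c'·Δl_i + (W_i cosα_i − u_i·Δl_i)·tanφ'] / Σ W_i sinα_i, with Δl_i = b_i / cosα_i.
Slice 1: Δl = 1.4/cos(-13.6°) = 1.440 m; N'_1 = 25·cos(-13.6°) − 1·1.440 = 22.9; c'Δl = 5.47; W sinα = -5.9
Slice 2: Δl = 2.6/cos(-6.4°) = 2.616 m; N'_2 = 169·cos(-6.4°) − 29·2.616 = 92.1; c'Δl = 9.94; W sinα = -18.8
Slice 3: Δl = 2.6/cos2.9° = 2.603 m; N'_3 = 275·cos2.9° − 13·2.603 = 240.8; c'Δl = 9.89; W sinα = 13.9
Slice 4: Δl = 2.5/cos12.0° = 2.556 m; N'_4 = 249·cos12.0° − 26·2.556 = 177.1; c'Δl = 9.71; W sinα = 51.8
Slice 5: Δl = 2.9/cos22.0° = 3.128 m; N'_5 = 243·cos22.0° − 6·3.128 = 206.5; c'Δl = 11.89; W sinα = 91.0
Slice 6: Δl = 2.4/cos32.6° = 2.849 m; N'_6 = 139·cos32.6° − 6·2.849 = 100.0; c'Δl = 10.83; W sinα = 74.9
Slice 7: Δl = 2.3/cos43.2° = 3.155 m; N'_7 = 53·cos43.2° − 6·3.155 = 19.7; c'Δl = 11.99; W sinα = 36.3
Σc'Δl = 69.7 kN/m; ΣN' = 859.1 kN/m; ΣW sinα = 243.2 kN/m
Resisting = 69.7 + 859.1·tan21.8° = 69.7 + 343.6 = 413.3 kN/m
FS = 413.3 / 243.2 = 1.700

FS = 1.70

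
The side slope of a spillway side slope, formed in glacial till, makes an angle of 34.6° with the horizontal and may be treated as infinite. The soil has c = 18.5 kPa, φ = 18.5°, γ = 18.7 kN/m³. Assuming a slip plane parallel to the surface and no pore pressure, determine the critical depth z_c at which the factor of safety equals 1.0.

z_c = 4.11 m

Setting FS = 1.00 in FS = [c + γz cos²β tanφ] / [γz sinβ cosβ] and solving for z:
z = c / [γ cosβ (FS·sinβ − cosβ·tanφ)]
  = 18.5 / [18.7·cos34.6°·(1.00·sin34.6° − cos34.6°·tan18.5°)]
  = 18.5 / [18.7·0.8231·(1.00·0.5678 − 0.8231·0.3346)]
  = 18.5 / 4.5012 = 4.110 m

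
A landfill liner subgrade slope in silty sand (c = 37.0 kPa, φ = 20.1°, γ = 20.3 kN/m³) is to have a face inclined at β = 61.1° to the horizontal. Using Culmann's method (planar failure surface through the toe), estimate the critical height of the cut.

H_c = 24.44 m

Culmann's analysis gives the critical failure plane at α_cr = (β + φ)/2 = (61.1 + 20.1)/2 = 40.6°, and the critical height
H_c = (4c/γ) · sinβ cosφ / [1 − cos(β − φ)]
    = (4·37.0/20.3) · sin61.1°·cos20.1° / [1 − cos(41.0°)]
    = 7.291 · 0.8755·0.9391 / [1 − 0.7547]
    = 7.291 · 0.8221 / 0.2453
    = 24.44 m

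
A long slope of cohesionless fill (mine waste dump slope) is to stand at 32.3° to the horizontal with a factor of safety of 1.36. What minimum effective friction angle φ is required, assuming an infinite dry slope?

FS = tanφ/tanβ ⇒ tanφ = FS · tanβ = 1.36 · tan32.3° = 0.8598
φ = arctan(0.8598) = 40.69°

φ = 40.7°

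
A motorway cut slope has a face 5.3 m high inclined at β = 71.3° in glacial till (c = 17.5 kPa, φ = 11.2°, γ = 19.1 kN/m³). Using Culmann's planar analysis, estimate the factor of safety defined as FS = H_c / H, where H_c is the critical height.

H_c = (4c/γ) · sinβ cosφ / [1 − cos(β − φ)]
    = (4·17.5/19.1) · sin71.3°·cos11.2° / [1 − cos60.1°]
    = 3.665 · 0.9292 / 0.5015 = 6.79 m
FS = H_c / H = 6.79 / 5.3 = 1.281

FS = 1.28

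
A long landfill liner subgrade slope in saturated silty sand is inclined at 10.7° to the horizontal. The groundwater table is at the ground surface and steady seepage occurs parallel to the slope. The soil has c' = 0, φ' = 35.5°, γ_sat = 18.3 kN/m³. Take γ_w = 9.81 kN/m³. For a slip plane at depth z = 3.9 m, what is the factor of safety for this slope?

FS = 1.75

With seepage parallel to the slope and the water table at the surface, the effective normal stress on the slip plane uses the buoyant unit weight γ' = γ_sat − γ_w while the driving shear stress uses γ_sat:
FS = [c' + γ' z cos²β tanφ'] / [γ_sat z sinβ cosβ]
(For c' = 0 this reduces to FS = (γ'/γ_sat)·tanφ'/tanβ.)
γ' = 18.3 − 9.81 = 8.49 kN/m³
Numerator = 0.0 + 8.49·3.9·cos²10.7°·tan35.5° = 0.0 + 8.49·3.9·0.9655·0.7133 = 22.804 kPa
Denominator = 18.3·3.9·sin10.7°·cos10.7° = 18.3·3.9·0.1857·0.9826 = 13.021 kPa
FS = 22.804 / 13.021 = 1.751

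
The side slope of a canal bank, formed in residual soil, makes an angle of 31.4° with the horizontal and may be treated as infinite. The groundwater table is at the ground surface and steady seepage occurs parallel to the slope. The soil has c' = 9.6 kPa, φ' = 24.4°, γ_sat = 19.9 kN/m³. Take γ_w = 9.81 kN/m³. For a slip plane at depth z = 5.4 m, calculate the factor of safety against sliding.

With seepage parallel to the slope and the water table at the surface, the effective normal stress on the slip plane uses the buoyant unit weight γ' = γ_sat − γ_w while the driving shear stress uses γ_sat:
FS = [c' + γ' z cos²β tanφ'] / [γ_sat z sinβ cosβ]
γ' = 19.9 − 9.81 = 10.09 kN/m³
Numerator = 9.6 + 10.09·5.4·cos²31.4°·tan24.4° = 9.6 + 10.09·5.4·0.7285·0.4536 = 27.607 kPa
Denominator = 19.9·5.4·sin31.4°·cos31.4° = 19.9·5.4·0.5210·0.8536 = 47.788 kPa
FS = 27.607 / 47.788 = 0.578

FS = 0.58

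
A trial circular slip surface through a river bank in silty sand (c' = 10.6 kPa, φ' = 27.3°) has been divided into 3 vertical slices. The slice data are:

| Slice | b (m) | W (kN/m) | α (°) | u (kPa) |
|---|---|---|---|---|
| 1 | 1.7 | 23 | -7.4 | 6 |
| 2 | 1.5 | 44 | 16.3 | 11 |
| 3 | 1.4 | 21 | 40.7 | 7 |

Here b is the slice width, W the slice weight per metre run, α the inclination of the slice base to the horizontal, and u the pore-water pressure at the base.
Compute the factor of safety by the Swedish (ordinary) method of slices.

FS = 3.26

Ordinary method of slices: FS = Σ[c'·Δl_i + (W_i cosα_i − u_i·Δl_i)·tanφ'] / Σ W_i sinα_i, with Δl_i = b_i / cosα_i.
Slice 1: Δl = 1.7/cos(-7.4°) = 1.714 m; N'_1 = 23·cos(-7.4°) − 6·1.714 = 12.5; c'Δl = 18.17; W sinα = -3.0
Slice 2: Δl = 1.5/cos16.3° = 1.563 m; N'_2 = 44·cos16.3° − 11·1.563 = 25.0; c'Δl = 16.57; W sinα = 12.3
Slice 3: Δl = 1.4/cos40.7° = 1.847 m; N'_3 = 21·cos40.7° − 7·1.847 = 3.0; c'Δl = 19.57; W sinα = 13.7
Σc'Δl = 54.3 kN/m; ΣN' = 40.6 kN/m; ΣW sinα = 23.1 kN/m
Resisting = 54.3 + 40.6·tan27.3° = 54.3 + 20.9 = 75.2 kN/m
FS = 75.2 / 23.1 = 3.260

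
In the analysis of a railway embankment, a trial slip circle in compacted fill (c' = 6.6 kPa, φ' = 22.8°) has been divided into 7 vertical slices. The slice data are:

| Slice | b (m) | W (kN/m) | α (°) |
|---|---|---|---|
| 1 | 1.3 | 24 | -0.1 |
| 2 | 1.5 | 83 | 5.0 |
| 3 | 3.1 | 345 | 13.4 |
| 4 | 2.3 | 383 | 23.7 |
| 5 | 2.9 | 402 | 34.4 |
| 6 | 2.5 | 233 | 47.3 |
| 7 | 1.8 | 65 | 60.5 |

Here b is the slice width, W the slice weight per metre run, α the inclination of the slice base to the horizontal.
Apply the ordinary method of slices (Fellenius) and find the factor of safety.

FS = 0.98

Ordinary method of slices: FS = Σ[c'·Δl_i + (W_i cosα_i)·tanφ'] / Σ W_i sinα_i, with Δl_i = b_i / cosα_i.
Slice 1: Δl = 1.3/cos(-0.1°) = 1.300 m; N'_1 = 24·cos(-0.1°) = 24.0; c'Δl = 8.58; W sinα = -0.0
Slice 2: Δl = 1.5/cos5.0° = 1.506 m; N'_2 = 83·cos5.0° = 82.7; c'Δl = 9.94; W sinα = 7.2
Slice 3: Δl = 3.1/cos13.4° = 3.187 m; N'_3 = 345·cos13.4° = 335.6; c'Δl = 21.03; W sinα = 80.0
Slice 4: Δl = 2.3/cos23.7° = 2.512 m; N'_4 = 383·cos23.7° = 350.7; c'Δl = 16.58; W sinα = 153.9
Slice 5: Δl = 2.9/cos34.4° = 3.515 m; N'_5 = 402·cos34.4° = 331.7; c'Δl = 23.20; W sinα = 227.1
Slice 6: Δl = 2.5/cos47.3° = 3.686 m; N'_6 = 233·cos47.3° = 158.0; c'Δl = 24.33; W sinα = 171.2
Slice 7: Δl = 1.8/cos60.5° = 3.655 m; N'_7 = 65·cos60.5° = 32.0; c'Δl = 24.13; W sinα = 56.6
Σc'Δl = 127.8 kN/m; ΣN' = 1314.7 kN/m; ΣW sinα = 696.0 kN/m
Resisting = 127.8 + 1314.7·tan22.8° = 127.8 + 552.7 = 680.4 kN/m
FS = 680.4 / 696.0 = 0.978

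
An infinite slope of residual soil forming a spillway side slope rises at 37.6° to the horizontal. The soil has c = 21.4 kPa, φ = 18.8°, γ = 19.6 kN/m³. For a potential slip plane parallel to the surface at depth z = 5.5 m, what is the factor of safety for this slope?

For an infinite slope with a slip plane parallel to the surface (no pore pressure): FS = [c + γz cos²β tanφ] / [γz sinβ cosβ].
γz = 19.6·5.5 = 107.80 kN/m²
Numerator = 21.4 + 107.80·cos²37.6°·tan18.8° = 21.4 + 107.80·0.6277·0.3404 = 44.436 kPa
Denominator = 107.80·sin37.6°·cos37.6° = 107.80·0.6101·0.7923 = 52.112 kPa
FS = 44.436 / 52.112 = 0.853

FS = 0.85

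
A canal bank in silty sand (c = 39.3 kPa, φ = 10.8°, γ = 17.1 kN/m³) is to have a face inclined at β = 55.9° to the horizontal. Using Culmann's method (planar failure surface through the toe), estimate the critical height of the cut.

H_c = 25.42 m

Culmann's analysis gives the critical failure plane at α_cr = (β + φ)/2 = (55.9 + 10.8)/2 = 33.4°, and the critical height
H_c = (4c/γ) · sinβ cosφ / [1 − cos(β − φ)]
    = (4·39.3/17.1) · sin55.9°·cos10.8° / [1 − cos(45.1°)]
    = 9.193 · 0.8281·0.9823 / [1 − 0.7059]
    = 9.193 · 0.8134 / 0.2941
    = 25.42 m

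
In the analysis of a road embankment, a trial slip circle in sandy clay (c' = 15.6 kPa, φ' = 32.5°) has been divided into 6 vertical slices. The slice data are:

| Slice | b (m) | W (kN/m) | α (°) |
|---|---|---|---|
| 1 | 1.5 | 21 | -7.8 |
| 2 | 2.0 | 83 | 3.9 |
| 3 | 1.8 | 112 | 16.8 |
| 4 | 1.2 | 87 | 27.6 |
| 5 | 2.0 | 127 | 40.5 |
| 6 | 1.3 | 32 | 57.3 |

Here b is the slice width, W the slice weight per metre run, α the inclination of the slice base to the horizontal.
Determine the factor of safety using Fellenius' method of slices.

Ordinary method of slices: FS = Σ[c'·Δl_i + (W_i cosα_i)·tanφ'] / Σ W_i sinα_i, with Δl_i = b_i / cosα_i.
Slice 1: Δl = 1.5/cos(-7.8°) = 1.514 m; N'_1 = 21·cos(-7.8°) = 20.8; c'Δl = 23.62; W sinα = -2.9
Slice 2: Δl = 2.0/cos3.9° = 2.005 m; N'_2 = 83·cos3.9° = 82.8; c'Δl = 31.27; W sinα = 5.6
Slice 3: Δl = 1.8/cos16.8° = 1.880 m; N'_3 = 112·cos16.8° = 107.2; c'Δl = 29.33; W sinα = 32.4
Slice 4: Δl = 1.2/cos27.6° = 1.354 m; N'_4 = 87·cos27.6° = 77.1; c'Δl = 21.12; W sinα = 40.3
Slice 5: Δl = 2.0/cos40.5° = 2.630 m; N'_5 = 127·cos40.5° = 96.6; c'Δl = 41.03; W sinα = 82.5
Slice 6: Δl = 1.3/cos57.3° = 2.406 m; N'_6 = 32·cos57.3° = 17.3; c'Δl = 37.54; W sinα = 26.9
Σc'Δl = 183.9 kN/m; ΣN' = 401.8 kN/m; ΣW sinα = 184.9 kN/m
Resisting = 183.9 + 401.8·tan32.5° = 183.9 + 256.0 = 439.9 kN/m
FS = 439.9 / 184.9 = 2.379

FS = 2.38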